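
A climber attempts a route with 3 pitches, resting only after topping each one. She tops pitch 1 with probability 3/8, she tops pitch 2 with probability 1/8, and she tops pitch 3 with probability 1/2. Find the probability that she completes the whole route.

3/128

Each stage is reached only if all earlier stages succeed, so
P = 3/8 × 1/8 × 1/2 = 3/128.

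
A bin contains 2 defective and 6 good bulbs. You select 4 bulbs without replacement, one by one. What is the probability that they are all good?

3/14

P(all good) = 6/8 × 5/7 × 4/6 × 3/5 = 360/1680 = 3/14.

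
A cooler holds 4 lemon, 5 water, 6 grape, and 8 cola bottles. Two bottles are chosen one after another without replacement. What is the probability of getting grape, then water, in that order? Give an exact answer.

15/253

Each draw changes the counts, so multiply the conditional probabilities along the sequence:
P = 6/23 × 5/22 = 30/506 = 15/253.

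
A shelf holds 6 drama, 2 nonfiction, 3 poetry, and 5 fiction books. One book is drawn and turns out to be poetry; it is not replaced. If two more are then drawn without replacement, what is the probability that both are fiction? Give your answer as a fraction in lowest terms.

After the first draw, 5 of the remaining 15 books are fiction.
P = 5/15 × 4/14 = 20/210 = 2/21.

2/21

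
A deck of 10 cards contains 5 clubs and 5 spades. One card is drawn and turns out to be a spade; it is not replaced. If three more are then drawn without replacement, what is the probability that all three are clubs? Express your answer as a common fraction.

With the first card removed, 5 clubs remain out of 9.
P = 5/9 × 4/8 × 3/7 = 60/504 = 5/42.

5/42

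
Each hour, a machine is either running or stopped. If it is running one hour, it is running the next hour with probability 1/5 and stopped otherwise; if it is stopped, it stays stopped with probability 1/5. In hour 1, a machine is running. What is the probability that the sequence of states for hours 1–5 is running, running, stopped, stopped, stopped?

4/625

Hour 1 is given. For each transition, use the conditional probability from the current state:
P(running | running) = 1/5; P(stopped | running) = 4/5; P(stopped | stopped) = 1/5; P(stopped | stopped) = 1/5.
P = 1/5 × 4/5 × 1/5 × 1/5 = 4/625.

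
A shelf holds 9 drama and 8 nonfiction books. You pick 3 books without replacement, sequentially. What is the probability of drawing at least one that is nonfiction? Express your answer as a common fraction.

P(no nonfiction) = 9/17 × 8/16 × 7/15 = 504/4080 = 21/170.
P(at least one) = 1 − 21/170 = 149/170.

149/170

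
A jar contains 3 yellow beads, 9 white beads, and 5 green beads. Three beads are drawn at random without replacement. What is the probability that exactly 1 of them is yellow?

One ordering (yellow drawn first) has probability 3/17 × 14/16 × 13/15 = 546/4080 = 91/680.
There are C(3,1) = 3 such orderings, each equally likely, so P = 3 × 91/680 = 273/680.

273/680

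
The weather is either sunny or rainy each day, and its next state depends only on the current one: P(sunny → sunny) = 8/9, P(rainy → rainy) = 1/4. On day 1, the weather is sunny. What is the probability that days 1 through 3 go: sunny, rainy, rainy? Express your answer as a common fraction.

1/36

Day 1 is given. For each transition, use the conditional probability from the current state:
P(rainy | sunny) = 1/9; P(rainy | rainy) = 1/4.
P = 1/9 × 1/4 = 1/36.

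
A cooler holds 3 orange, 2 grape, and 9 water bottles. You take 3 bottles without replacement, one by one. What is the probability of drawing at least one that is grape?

36/91

P(no grape) = 12/14 × 11/13 × 10/12 = 1320/2184 = 55/91.
P(at least one) = 1 − 55/91 = 36/91.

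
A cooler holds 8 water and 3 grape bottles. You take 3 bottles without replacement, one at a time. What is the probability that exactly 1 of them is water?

One ordering (water drawn first) has probability 8/11 × 3/10 × 2/9 = 48/990 = 8/165.
There are C(3,1) = 3 such orderings, each equally likely, so P = 3 × 8/165 = 8/55.

8/55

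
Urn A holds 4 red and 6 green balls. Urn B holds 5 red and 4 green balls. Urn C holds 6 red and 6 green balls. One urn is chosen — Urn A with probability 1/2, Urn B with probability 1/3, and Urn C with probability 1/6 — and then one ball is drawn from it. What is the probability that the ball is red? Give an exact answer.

253/540

From Urn A: P(red) = 4/10.
From Urn B: P(red) = 5/9.
From Urn C: P(red) = 6/12.
Total probability = (1/2)(4/10) + (1/3)(5/9) + (1/6)(6/12) = 253/540.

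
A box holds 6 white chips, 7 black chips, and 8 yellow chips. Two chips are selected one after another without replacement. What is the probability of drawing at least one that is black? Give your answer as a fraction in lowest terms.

17/30

P(no black) = 14/21 × 13/20 = 182/420 = 13/30.
P(at least one) = 1 − 13/30 = 17/30.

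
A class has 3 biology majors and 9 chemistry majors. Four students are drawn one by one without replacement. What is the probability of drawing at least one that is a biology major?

41/55

P(no biology majors) = 9/12 × 8/11 × 7/10 × 6/9 = 3024/11880 = 14/55.
P(at least one) = 1 − 14/55 = 41/55.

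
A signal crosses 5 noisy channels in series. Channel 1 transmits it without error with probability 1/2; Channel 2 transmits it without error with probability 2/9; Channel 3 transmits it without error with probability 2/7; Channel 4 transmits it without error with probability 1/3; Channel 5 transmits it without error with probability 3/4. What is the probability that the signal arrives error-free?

1/126

The events are sequential, so multiply the conditional probabilities:
P = 1/2 × 2/9 × 2/7 × 1/3 × 3/4 = 12/1512 = 1/126.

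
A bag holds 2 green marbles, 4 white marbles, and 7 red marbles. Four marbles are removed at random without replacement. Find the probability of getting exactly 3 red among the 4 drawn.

One ordering (red drawn first) has probability 7/13 × 6/12 × 5/11 × 6/10 = 1260/17160 = 21/286.
There are C(4,3) = 4 such orderings, each equally likely, so P = 4 × 21/286 = 42/143.

42/143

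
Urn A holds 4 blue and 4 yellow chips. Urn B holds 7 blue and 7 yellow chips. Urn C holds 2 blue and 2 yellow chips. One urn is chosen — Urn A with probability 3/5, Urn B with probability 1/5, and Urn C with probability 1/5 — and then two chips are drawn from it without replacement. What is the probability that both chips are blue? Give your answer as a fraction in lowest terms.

From Urn A: P(both blue) = (4/8)(3/7) = 3/14.
From Urn B: P(both blue) = (7/14)(6/13) = 3/13.
From Urn C: P(both blue) = (2/4)(1/3) = 1/6.
Total probability = (3/5)(3/14) + (1/5)(3/13) + (1/5)(1/6) = 284/1365.

284/1365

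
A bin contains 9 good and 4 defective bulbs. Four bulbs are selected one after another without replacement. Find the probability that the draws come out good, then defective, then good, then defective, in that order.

36/715

Multiply the probability of each draw given the previous ones:
P = 9/13 × 4/12 × 8/11 × 3/10 = 864/17160 = 36/715.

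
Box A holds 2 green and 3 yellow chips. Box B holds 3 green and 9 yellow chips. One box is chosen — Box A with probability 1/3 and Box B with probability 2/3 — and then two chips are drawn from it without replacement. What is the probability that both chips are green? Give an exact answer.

From Box A: P(both green) = (2/5)(1/4) = 1/10.
From Box B: P(both green) = (3/12)(2/11) = 1/22.
Total probability = (1/3)(1/10) + (2/3)(1/22) = 7/110.

7/110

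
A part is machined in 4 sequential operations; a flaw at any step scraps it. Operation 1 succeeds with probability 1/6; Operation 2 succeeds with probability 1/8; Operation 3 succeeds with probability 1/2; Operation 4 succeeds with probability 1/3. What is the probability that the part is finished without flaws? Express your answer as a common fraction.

1/288

Multiplying along the chain,
P = 1/6 × 1/8 × 1/2 × 1/3 = 1/288.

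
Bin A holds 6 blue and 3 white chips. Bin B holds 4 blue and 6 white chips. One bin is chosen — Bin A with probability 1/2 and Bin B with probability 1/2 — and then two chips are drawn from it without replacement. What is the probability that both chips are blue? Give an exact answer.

11/40

From Bin A: P(both blue) = (6/9)(5/8) = 5/12.
From Bin B: P(both blue) = (4/10)(3/9) = 2/15.
Total probability = (1/2)(5/12) + (1/2)(2/15) = 11/40.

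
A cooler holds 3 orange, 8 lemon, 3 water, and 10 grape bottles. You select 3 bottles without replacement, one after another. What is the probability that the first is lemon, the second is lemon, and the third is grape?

Multiply the probability of each draw given the previous ones:
P = 8/24 × 7/23 × 10/22 = 560/12144 = 35/759.

35/759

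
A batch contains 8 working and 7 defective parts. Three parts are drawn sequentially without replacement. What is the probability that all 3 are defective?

P(every draw is defective) = 7/15 × 6/14 × 5/13 = 210/2730 = 1/13.

1/13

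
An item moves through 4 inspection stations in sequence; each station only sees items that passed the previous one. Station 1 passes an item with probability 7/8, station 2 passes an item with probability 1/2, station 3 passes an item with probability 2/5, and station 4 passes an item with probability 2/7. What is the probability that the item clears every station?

Multiplying along the chain,
P = 7/8 × 1/2 × 2/5 × 2/7 = 28/560 = 1/20.

1/20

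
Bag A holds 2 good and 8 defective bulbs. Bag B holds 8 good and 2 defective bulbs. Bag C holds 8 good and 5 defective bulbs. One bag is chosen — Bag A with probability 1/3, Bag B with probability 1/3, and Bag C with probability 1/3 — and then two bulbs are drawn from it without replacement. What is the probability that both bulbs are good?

From Bag A: P(both good) = (2/10)(1/9) = 1/45.
From Bag B: P(both good) = (8/10)(7/9) = 28/45.
From Bag C: P(both good) = (8/13)(7/12) = 14/39.
Total probability = (1/3)(1/45) + (1/3)(28/45) + (1/3)(14/39) = 587/1755.

587/1755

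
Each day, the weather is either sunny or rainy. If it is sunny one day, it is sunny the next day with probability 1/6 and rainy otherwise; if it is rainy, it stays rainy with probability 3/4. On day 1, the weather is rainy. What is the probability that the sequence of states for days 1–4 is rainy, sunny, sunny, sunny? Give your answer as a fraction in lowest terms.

Day 1 is given. For each transition, use the conditional probability from the current state:
P(sunny | rainy) = 1/4; P(sunny | sunny) = 1/6; P(sunny | sunny) = 1/6.
P = 1/4 × 1/6 × 1/6 = 1/144.

1/144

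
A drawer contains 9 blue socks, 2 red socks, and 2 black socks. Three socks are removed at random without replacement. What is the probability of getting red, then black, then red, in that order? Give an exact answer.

1/429

Chain rule:
P = 2/13 × 2/12 × 1/11 = 4/1716 = 1/429.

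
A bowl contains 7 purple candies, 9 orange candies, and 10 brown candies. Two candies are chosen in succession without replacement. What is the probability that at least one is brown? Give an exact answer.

P(no brown) = 16/26 × 15/25 = 240/650 = 24/65.
P(at least one) = 1 − 24/65 = 41/65.

41/65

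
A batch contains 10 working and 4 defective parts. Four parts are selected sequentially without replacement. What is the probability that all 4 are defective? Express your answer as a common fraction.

1/1001

P = 4/14 × 3/13 × 2/12 × 1/11 = 24/24024 = 1/1001.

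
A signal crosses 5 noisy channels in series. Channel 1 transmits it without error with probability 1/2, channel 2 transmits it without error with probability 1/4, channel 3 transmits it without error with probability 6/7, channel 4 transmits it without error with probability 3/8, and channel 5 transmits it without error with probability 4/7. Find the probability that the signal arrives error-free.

9/392

Each stage is reached only if all earlier stages succeed, so
P = 1/2 × 1/4 × 6/7 × 3/8 × 4/7 = 72/3136 = 9/392.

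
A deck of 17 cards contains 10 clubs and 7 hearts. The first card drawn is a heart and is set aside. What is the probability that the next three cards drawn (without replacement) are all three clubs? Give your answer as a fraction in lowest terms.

After the first draw, 10 of the remaining 16 cards are clubs.
P = 10/16 × 9/15 × 8/14 = 720/3360 = 3/14.

3/14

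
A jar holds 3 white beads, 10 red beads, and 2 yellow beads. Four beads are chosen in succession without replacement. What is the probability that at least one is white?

58/91

P(no white) = 12/15 × 11/14 × 10/13 × 9/12 = 11880/32760 = 33/91.
P(at least one) = 1 − 33/91 = 58/91.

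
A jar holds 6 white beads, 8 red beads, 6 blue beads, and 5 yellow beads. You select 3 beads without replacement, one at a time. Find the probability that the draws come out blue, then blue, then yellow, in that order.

1/92

Multiply the probability of each draw given the previous ones:
P = 6/25 × 5/24 × 5/23 = 150/13800 = 1/92.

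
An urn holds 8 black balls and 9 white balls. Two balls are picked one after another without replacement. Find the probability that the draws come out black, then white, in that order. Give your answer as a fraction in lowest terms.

Each draw changes the counts, so multiply the conditional probabilities along the sequence:
P = 8/17 × 9/16 = 72/272 = 9/34.

9/34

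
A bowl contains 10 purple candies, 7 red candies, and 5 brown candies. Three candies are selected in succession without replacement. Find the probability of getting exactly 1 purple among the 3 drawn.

One ordering (purple drawn first) has probability 10/22 × 12/21 × 11/20 = 1320/9240 = 1/7.
There are C(3,1) = 3 such orderings, each equally likely, so P = 3 × 1/7 = 3/7.

3/7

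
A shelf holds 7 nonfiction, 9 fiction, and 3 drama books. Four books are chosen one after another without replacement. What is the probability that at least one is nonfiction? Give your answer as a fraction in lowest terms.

1127/1292

P(no nonfiction) = 12/19 × 11/18 × 10/17 × 9/16 = 11880/93024 = 165/1292.
P(at least one) = 1 − 165/1292 = 1127/1292.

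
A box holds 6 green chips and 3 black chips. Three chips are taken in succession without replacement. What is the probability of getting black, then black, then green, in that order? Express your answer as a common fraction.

1/14

Chain rule:
P = 3/9 × 2/8 × 6/7 = 36/504 = 1/14.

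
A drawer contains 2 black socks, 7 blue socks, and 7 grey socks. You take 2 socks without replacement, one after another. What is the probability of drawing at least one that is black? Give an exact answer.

29/120

P(no black) = 14/16 × 13/15 = 182/240 = 91/120.
P(at least one) = 1 − 91/120 = 29/120.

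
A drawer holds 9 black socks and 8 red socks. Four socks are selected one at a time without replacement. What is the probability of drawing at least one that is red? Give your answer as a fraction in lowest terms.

P(no red) = 9/17 × 8/16 × 7/15 × 6/14 = 3024/57120 = 9/170.
P(at least one) = 1 − 9/170 = 161/170.

161/170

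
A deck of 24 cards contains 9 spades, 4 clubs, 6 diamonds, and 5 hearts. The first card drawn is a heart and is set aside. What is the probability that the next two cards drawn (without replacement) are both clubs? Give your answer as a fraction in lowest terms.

6/253

After the first draw, 4 of the remaining 23 cards are clubs.
P = 4/23 × 3/22 = 12/506 = 6/253.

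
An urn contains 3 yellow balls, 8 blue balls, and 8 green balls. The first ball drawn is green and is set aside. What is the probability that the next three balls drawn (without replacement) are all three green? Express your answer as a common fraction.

35/816

With the first ball removed, 7 green remain out of 18.
P = 7/18 × 6/17 × 5/16 = 210/4896 = 35/816.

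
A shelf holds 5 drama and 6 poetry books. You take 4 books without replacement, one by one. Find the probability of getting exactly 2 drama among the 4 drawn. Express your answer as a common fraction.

5/11

One ordering (drama drawn first) has probability 5/11 × 4/10 × 6/9 × 5/8 = 600/7920 = 5/66.
There are C(4,2) = 6 such orderings, each equally likely, so P = 6 × 5/66 = 5/11.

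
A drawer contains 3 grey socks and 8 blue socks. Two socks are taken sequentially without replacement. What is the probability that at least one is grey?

P(no grey) = 8/11 × 7/10 = 56/110 = 28/55.
P(at least one) = 1 − 28/55 = 27/55.

27/55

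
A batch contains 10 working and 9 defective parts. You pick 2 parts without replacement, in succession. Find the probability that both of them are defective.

P(all defective) = 9/19 × 8/18 = 72/342 = 4/19.

4/19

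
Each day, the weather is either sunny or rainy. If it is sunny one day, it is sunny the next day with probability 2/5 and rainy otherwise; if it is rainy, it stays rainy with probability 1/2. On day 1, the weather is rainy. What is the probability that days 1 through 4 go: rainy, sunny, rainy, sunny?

3/20

Day 1 is given. For each transition, use the conditional probability from the current state:
P(sunny | rainy) = 1/2; P(rainy | sunny) = 3/5; P(sunny | rainy) = 1/2.
P = 1/2 × 3/5 × 1/2 = 3/20.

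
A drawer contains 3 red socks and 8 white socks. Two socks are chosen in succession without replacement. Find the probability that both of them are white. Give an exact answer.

P(every draw is white) = 8/11 × 7/10 = 56/110 = 28/55.

28/55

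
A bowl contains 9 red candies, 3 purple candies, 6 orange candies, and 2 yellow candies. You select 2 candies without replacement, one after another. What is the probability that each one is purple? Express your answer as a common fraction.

P = 3/20 × 2/19 = 6/380 = 3/190.

3/190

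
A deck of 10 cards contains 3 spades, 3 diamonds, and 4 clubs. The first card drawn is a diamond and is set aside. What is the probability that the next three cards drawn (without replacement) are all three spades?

With the first card removed, 3 spades remain out of 9.
P = 3/9 × 2/8 × 1/7 = 6/504 = 1/84.

1/84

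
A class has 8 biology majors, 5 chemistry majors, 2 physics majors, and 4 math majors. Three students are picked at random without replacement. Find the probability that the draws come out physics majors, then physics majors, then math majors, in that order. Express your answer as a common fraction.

Multiply the probability of each draw given the previous ones:
P = 2/19 × 1/18 × 4/17 = 8/5814 = 4/2907.

4/2907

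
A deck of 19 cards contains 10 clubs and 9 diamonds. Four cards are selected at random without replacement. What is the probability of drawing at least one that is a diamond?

611/646

P(no diamonds) = 10/19 × 9/18 × 8/17 × 7/16 = 5040/93024 = 35/646.
P(at least one) = 1 − 35/646 = 611/646.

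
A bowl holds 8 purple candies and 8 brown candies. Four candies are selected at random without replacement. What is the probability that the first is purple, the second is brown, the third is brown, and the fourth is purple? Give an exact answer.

Each draw changes the counts, so multiply the conditional probabilities along the sequence:
P = 8/16 × 8/15 × 7/14 × 7/13 = 3136/43680 = 14/195.

14/195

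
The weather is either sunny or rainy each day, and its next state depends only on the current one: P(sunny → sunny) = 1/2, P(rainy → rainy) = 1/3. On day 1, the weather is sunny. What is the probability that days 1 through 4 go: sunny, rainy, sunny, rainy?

Day 1 is given. For each transition, use the conditional probability from the current state:
P(rainy | sunny) = 1/2; P(sunny | rainy) = 2/3; P(rainy | sunny) = 1/2.
P = 1/2 × 2/3 × 1/2 = 2/12 = 1/6.

1/6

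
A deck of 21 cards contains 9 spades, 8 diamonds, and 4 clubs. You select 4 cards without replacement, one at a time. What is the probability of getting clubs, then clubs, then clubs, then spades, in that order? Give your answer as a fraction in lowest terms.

1/665

Multiply the probability of each draw given the previous ones:
P = 4/21 × 3/20 × 2/19 × 9/18 = 216/143640 = 1/665.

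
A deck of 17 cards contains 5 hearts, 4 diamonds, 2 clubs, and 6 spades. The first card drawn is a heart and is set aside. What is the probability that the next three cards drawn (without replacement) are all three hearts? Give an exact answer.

1/140

With the first card removed, 4 hearts remain out of 16.
P = 4/16 × 3/15 × 2/14 = 24/3360 = 1/140.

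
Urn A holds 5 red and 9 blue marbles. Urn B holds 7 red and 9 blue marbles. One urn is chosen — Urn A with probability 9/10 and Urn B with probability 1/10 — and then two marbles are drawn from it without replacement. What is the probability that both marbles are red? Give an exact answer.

From Urn A: P(both red) = (5/14)(4/13) = 10/91.
From Urn B: P(both red) = (7/16)(6/15) = 7/40.
Total probability = (9/10)(10/91) + (1/10)(7/40) = 4237/36400.

4237/36400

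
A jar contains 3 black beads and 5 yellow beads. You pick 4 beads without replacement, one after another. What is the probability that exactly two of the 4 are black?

One ordering (black drawn first) has probability 3/8 × 2/7 × 5/6 × 4/5 = 120/1680 = 1/14.
There are C(4,2) = 6 such orderings, each equally likely, so P = 6 × 1/14 = 3/7.

3/7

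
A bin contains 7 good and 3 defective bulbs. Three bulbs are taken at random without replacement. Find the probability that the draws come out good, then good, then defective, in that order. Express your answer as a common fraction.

7/40

Chain rule:
P = 7/10 × 6/9 × 3/8 = 126/720 = 7/40.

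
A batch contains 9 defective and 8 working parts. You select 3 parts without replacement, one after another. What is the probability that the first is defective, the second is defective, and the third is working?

Multiply the probability of each draw given the previous ones:
P = 9/17 × 8/16 × 8/15 = 576/4080 = 12/85.

12/85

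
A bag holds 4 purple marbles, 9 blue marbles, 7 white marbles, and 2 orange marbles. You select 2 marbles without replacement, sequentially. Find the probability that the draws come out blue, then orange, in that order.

3/77

Each draw changes the counts, so multiply the conditional probabilities along the sequence:
P = 9/22 × 2/21 = 18/462 = 3/77.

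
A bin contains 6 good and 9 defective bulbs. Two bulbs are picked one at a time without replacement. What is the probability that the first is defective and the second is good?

Chain rule:
P = 9/15 × 6/14 = 54/210 = 9/35.

9/35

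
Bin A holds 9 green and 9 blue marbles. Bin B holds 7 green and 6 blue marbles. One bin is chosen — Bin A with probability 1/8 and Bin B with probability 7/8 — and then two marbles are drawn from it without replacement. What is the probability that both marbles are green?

937/3536

From Bin A: P(both green) = (9/18)(8/17) = 4/17.
From Bin B: P(both green) = (7/13)(6/12) = 7/26.
Total probability = (1/8)(4/17) + (7/8)(7/26) = 937/3536.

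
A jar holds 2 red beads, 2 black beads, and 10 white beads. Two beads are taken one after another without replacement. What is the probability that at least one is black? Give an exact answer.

25/91

P(no black) = 12/14 × 11/13 = 132/182 = 66/91.
P(at least one) = 1 − 66/91 = 25/91.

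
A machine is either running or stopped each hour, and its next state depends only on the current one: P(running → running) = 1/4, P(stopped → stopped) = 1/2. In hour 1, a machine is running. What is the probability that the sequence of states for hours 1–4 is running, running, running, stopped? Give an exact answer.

Hour 1 is given. For each transition, use the conditional probability from the current state:
P(running | running) = 1/4; P(running | running) = 1/4; P(stopped | running) = 3/4.
P = 1/4 × 1/4 × 3/4 = 3/64.

3/64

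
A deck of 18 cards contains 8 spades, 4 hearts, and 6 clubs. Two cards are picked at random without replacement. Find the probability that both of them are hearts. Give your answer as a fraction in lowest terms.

P = 4/18 × 3/17 = 12/306 = 2/51.

2/51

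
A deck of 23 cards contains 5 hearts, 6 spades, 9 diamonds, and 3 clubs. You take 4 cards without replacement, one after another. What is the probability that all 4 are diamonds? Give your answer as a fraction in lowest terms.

P = 9/23 × 8/22 × 7/21 × 6/20 = 3024/212520 = 18/1265.

18/1265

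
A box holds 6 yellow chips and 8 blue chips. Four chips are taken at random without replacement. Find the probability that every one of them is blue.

10/143

P = 8/14 × 7/13 × 6/12 × 5/11 = 1680/24024 = 10/143.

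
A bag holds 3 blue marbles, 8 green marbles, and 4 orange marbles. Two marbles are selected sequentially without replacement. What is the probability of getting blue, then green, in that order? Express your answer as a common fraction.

4/35

Each draw changes the counts, so multiply the conditional probabilities along the sequence:
P = 3/15 × 8/14 = 24/210 = 4/35.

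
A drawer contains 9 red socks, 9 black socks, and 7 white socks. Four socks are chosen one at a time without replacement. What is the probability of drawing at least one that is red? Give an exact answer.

P(no red) = 16/25 × 15/24 × 14/23 × 13/22 = 43680/303600 = 182/1265.
P(at least one) = 1 − 182/1265 = 1083/1265.

1083/1265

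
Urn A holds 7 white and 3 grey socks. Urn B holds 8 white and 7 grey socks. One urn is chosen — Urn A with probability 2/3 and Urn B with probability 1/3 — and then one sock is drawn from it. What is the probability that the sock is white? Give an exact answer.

From Urn A: P(white) = 7/10.
From Urn B: P(white) = 8/15.
Total probability = (2/3)(7/10) + (1/3)(8/15) = 29/45.

29/45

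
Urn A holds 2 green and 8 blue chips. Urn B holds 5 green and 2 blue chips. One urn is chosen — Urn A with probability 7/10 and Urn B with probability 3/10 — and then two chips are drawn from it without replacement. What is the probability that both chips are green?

From Urn A: P(both green) = (2/10)(1/9) = 1/45.
From Urn B: P(both green) = (5/7)(4/6) = 10/21.
Total probability = (7/10)(1/45) + (3/10)(10/21) = 499/3150.

499/3150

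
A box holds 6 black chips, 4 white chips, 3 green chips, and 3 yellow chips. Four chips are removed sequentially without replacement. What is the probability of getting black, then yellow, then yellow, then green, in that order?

Chain rule:
P = 6/16 × 3/15 × 2/14 × 3/13 = 108/43680 = 9/3640.

9/3640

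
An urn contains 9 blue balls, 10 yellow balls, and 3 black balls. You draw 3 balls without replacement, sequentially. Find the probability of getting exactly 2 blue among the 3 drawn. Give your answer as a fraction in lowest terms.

One ordering (blue drawn first) has probability 9/22 × 8/21 × 13/20 = 936/9240 = 39/385.
There are C(3,2) = 3 such orderings, each equally likely, so P = 3 × 39/385 = 117/385.

117/385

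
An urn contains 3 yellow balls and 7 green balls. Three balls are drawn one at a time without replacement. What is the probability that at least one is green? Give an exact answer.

P(no green) = 3/10 × 2/9 × 1/8 = 6/720 = 1/120.
P(at least one) = 1 − 1/120 = 119/120.

119/120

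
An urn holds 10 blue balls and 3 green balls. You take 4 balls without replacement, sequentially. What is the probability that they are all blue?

P = 10/13 × 9/12 × 8/11 × 7/10 = 5040/17160 = 42/143.

42/143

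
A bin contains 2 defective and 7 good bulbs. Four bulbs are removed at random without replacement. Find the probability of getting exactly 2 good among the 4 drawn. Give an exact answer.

1/6

One ordering (good drawn first) has probability 7/9 × 6/8 × 2/7 × 1/6 = 84/3024 = 1/36.
There are C(4,2) = 6 such orderings, each equally likely, so P = 6 × 1/36 = 1/6.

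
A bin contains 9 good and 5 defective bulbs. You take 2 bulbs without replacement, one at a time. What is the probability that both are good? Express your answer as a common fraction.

P(every draw is good) = 9/14 × 8/13 = 72/182 = 36/91.

36/91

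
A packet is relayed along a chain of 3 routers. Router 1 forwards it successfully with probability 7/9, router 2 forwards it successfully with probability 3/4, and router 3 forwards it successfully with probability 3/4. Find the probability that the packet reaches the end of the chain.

7/16

Each stage is reached only if all earlier stages succeed, so
P = 7/9 × 3/4 × 3/4 = 63/144 = 7/16.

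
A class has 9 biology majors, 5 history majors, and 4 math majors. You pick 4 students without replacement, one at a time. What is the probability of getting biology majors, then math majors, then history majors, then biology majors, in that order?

Multiply the probability of each draw given the previous ones:
P = 9/18 × 4/17 × 5/16 × 8/15 = 1440/73440 = 1/51.

1/51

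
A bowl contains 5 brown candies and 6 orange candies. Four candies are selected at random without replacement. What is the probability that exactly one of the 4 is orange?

2/11

One ordering (orange drawn first) has probability 6/11 × 5/10 × 4/9 × 3/8 = 360/7920 = 1/22.
There are C(4,1) = 4 such orderings, each equally likely, so P = 4 × 1/22 = 2/11.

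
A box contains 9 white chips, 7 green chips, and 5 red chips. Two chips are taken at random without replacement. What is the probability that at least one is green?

P(no green) = 14/21 × 13/20 = 182/420 = 13/30.
P(at least one) = 1 − 13/30 = 17/30.

17/30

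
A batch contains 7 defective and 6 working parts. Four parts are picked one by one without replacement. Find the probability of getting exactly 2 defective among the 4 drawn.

63/143

One ordering (defective drawn first) has probability 7/13 × 6/12 × 6/11 × 5/10 = 1260/17160 = 21/286.
There are C(4,2) = 6 such orderings, each equally likely, so P = 6 × 21/286 = 63/143.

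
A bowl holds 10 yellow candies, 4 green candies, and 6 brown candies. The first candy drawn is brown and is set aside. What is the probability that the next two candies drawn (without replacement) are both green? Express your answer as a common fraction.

2/57

After the first draw, 4 of the remaining 19 candies are green.
P = 4/19 × 3/18 = 12/342 = 2/57.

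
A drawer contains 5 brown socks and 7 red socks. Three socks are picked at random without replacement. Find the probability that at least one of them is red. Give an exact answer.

21/22

P(no red) = 5/12 × 4/11 × 3/10 = 60/1320 = 1/22.
P(at least one) = 1 − 1/22 = 21/22.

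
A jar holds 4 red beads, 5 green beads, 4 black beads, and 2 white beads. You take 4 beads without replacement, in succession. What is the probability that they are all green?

P(all green) = 5/15 × 4/14 × 3/13 × 2/12 = 120/32760 = 1/273.

1/273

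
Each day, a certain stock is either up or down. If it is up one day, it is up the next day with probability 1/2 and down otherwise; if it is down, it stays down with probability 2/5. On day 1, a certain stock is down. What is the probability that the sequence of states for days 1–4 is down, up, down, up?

9/50

Day 1 is given. For each transition, use the conditional probability from the current state:
P(up | down) = 3/5; P(down | up) = 1/2; P(up | down) = 3/5.
P = 3/5 × 1/2 × 3/5 = 9/50.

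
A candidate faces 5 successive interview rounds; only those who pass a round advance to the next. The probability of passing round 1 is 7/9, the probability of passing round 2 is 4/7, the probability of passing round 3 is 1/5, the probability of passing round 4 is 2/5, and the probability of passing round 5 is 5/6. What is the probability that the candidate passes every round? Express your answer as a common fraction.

4/135

Multiplying along the chain,
P = 7/9 × 4/7 × 1/5 × 2/5 × 5/6 = 280/9450 = 4/135.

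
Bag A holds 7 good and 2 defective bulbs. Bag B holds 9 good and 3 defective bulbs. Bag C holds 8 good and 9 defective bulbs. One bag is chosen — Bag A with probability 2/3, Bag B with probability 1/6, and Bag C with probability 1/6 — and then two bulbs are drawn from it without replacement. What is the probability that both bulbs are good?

3461/6732

From Bag A: P(both good) = (7/9)(6/8) = 7/12.
From Bag B: P(both good) = (9/12)(8/11) = 6/11.
From Bag C: P(both good) = (8/17)(7/16) = 7/34.
Total probability = (2/3)(7/12) + (1/6)(6/11) + (1/6)(7/34) = 3461/6732.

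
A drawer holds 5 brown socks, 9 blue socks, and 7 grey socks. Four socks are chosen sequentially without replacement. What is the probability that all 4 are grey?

1/171

P = 7/21 × 6/20 × 5/19 × 4/18 = 840/143640 = 1/171.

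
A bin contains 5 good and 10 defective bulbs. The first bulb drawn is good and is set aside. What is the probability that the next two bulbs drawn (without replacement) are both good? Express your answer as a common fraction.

With the first bulb removed, 4 good remain out of 14.
P = 4/14 × 3/13 = 12/182 = 6/91.

6/91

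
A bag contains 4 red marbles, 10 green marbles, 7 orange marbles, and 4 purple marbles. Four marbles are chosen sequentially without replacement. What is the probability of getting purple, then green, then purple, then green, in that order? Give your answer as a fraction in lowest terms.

9/2530

Each draw changes the counts, so multiply the conditional probabilities along the sequence:
P = 4/25 × 10/24 × 3/23 × 9/22 = 1080/303600 = 9/2530.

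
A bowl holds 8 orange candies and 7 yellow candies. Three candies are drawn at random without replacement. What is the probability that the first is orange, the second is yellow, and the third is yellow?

Multiply the probability of each draw given the previous ones:
P = 8/15 × 7/14 × 6/13 = 336/2730 = 8/65.

8/65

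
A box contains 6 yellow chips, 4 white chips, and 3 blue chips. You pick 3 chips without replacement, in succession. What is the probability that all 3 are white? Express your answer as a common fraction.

P(all white) = 4/13 × 3/12 × 2/11 = 24/1716 = 2/143.

2/143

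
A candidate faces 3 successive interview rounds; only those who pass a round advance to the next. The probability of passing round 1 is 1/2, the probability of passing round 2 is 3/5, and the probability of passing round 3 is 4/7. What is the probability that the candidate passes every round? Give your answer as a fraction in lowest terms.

Each stage is reached only if all earlier stages succeed, so
P = 1/2 × 3/5 × 4/7 = 12/70 = 6/35.

6/35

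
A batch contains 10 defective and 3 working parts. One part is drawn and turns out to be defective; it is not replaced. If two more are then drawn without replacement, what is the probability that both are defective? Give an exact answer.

With the first part removed, 9 defective remain out of 12.
P = 9/12 × 8/11 = 72/132 = 6/11.

6/11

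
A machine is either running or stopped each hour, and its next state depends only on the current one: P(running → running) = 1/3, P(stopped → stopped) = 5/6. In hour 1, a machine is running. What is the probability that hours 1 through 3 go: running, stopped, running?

1/9

Hour 1 is given. For each transition, use the conditional probability from the current state:
P(stopped | running) = 2/3; P(running | stopped) = 1/6.
P = 2/3 × 1/6 = 2/18 = 1/9.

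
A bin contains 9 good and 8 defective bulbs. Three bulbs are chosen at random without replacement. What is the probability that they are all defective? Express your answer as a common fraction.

7/85

P(all defective) = 8/17 × 7/16 × 6/15 = 336/4080 = 7/85.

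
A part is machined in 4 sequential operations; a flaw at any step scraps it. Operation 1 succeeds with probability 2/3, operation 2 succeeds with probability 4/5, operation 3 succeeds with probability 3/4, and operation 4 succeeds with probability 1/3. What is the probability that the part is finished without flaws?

Multiplying along the chain,
P = 2/3 × 4/5 × 3/4 × 1/3 = 24/180 = 2/15.

2/15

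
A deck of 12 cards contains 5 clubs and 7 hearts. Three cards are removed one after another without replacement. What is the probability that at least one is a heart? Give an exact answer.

21/22

P(no hearts) = 5/12 × 4/11 × 3/10 = 60/1320 = 1/22.
P(at least one) = 1 − 1/22 = 21/22.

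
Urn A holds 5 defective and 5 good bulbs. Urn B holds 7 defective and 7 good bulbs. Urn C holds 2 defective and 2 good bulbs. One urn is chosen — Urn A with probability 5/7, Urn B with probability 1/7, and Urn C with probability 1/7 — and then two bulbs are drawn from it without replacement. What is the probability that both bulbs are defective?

From Urn A: P(both defective) = (5/10)(4/9) = 2/9.
From Urn B: P(both defective) = (7/14)(6/13) = 3/13.
From Urn C: P(both defective) = (2/4)(1/3) = 1/6.
Total probability = (5/7)(2/9) + (1/7)(3/13) + (1/7)(1/6) = 353/1638.

353/1638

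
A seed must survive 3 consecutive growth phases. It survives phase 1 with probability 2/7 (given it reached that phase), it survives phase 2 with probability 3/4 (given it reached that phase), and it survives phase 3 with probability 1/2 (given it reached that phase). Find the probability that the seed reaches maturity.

Multiplying along the chain,
P = 2/7 × 3/4 × 1/2 = 6/56 = 3/28.

3/28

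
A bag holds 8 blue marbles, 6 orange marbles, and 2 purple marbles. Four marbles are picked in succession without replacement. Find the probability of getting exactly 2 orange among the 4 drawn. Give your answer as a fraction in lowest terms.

135/364

One ordering (orange drawn first) has probability 6/16 × 5/15 × 10/14 × 9/13 = 2700/43680 = 45/728.
There are C(4,2) = 6 such orderings, each equally likely, so P = 6 × 45/728 = 135/364.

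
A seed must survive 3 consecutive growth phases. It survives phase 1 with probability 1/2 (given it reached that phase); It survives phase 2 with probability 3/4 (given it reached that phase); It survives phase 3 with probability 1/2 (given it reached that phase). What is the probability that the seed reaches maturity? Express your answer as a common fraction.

3/16

Each stage is reached only if all earlier stages succeed, so
P = 1/2 × 3/4 × 1/2 = 3/16.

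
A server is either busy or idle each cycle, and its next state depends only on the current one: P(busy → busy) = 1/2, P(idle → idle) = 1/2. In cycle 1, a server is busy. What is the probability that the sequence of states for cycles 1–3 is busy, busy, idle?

1/4

Cycle 1 is given. For each transition, use the conditional probability from the current state:
P(busy | busy) = 1/2; P(idle | busy) = 1/2.
P = 1/2 × 1/2 = 1/4.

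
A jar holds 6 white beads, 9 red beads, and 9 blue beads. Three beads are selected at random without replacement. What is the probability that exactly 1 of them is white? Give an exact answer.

459/1012

One ordering (white drawn first) has probability 6/24 × 18/23 × 17/22 = 1836/12144 = 153/1012.
There are C(3,1) = 3 such orderings, each equally likely, so P = 3 × 153/1012 = 459/1012.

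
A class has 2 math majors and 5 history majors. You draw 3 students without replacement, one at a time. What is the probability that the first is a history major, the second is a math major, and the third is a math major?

1/21

Each draw changes the counts, so multiply the conditional probabilities along the sequence:
P = 5/7 × 2/6 × 1/5 = 10/210 = 1/21.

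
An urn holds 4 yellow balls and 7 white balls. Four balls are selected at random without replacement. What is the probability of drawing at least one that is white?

P(no white) = 4/11 × 3/10 × 2/9 × 1/8 = 24/7920 = 1/330.
P(at least one) = 1 − 1/330 = 329/330.

329/330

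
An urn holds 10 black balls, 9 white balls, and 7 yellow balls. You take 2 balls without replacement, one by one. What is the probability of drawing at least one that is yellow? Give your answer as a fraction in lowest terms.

P(no yellow) = 19/26 × 18/25 = 342/650 = 171/325.
P(at least one) = 1 − 171/325 = 154/325.

154/325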